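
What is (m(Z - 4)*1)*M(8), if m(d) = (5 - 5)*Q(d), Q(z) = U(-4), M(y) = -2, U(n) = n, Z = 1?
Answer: 0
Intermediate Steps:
Q(z) = -4
m(d) = 0 (m(d) = (5 - 5)*(-4) = 0*(-4) = 0)
(m(Z - 4)*1)*M(8) = (0*1)*(-2) = 0*(-2) = 0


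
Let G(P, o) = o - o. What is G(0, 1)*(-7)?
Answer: 0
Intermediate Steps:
G(P, o) = 0
G(0, 1)*(-7) = 0*(-7) = 0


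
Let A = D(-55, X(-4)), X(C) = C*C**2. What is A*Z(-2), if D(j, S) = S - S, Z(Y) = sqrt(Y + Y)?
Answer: 0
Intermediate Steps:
X(C) = C**3
Z(Y) = sqrt(2)*sqrt(Y) (Z(Y) = sqrt(2*Y) = sqrt(2)*sqrt(Y))
D(j, S) = 0
A = 0
A*Z(-2) = 0*(sqrt(2)*sqrt(-2)) = 0*(sqrt(2)*(I*sqrt(2))) = 0*(2*I) = 0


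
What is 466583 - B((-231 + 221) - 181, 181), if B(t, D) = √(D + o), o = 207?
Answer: 466583 - 2*√97 ≈ 4.6656e+5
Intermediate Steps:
B(t, D) = √(207 + D) (B(t, D) = √(D + 207) = √(207 + D))
466583 - B((-231 + 221) - 181, 181) = 466583 - √(207 + 181) = 466583 - √388 = 466583 - 2*√97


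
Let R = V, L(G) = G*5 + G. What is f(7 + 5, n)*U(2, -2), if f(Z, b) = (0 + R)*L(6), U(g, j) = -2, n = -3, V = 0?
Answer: 0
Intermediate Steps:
L(G) = 6*G (L(G) = 5*G + G = 6*G)
R = 0
f(Z, b) = 0 (f(Z, b) = (0 + 0)*(6*6) = 0*36 = 0)
f(7 + 5, n)*U(2, -2) = 0*(-2) = 0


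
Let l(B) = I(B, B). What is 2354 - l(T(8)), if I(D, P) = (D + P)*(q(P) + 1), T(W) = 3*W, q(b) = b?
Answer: 1154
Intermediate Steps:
I(D, P) = (1 + P)*(D + P) (I(D, P) = (D + P)*(P + 1) = (D + P)*(1 + P) = (1 + P)*(D + P))
l(B) = 2*B + 2*B² (l(B) = B + B + B² + B*B = B + B + B² + B² = 2*B + 2*B²)
2354 - l(T(8)) = 2354 - 2*3*8*(1 + 3*8) = 2354 - 2*24*(1 + 24) = 2354 - 2*24*25 = 2354 - 1*1200 = 2354 - 1200 = 1154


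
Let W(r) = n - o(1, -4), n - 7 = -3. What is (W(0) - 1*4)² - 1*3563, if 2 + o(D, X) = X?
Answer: -3527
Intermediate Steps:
o(D, X) = -2 + X
n = 4 (n = 7 - 3 = 4)
W(r) = 10 (W(r) = 4 - (-2 - 4) = 4 - 1*(-6) = 4 + 6 = 10)
(W(0) - 1*4)² - 1*3563 = (10 - 1*4)² - 1*3563 = (10 - 4)² - 3563 = 6² - 3563 = 36 - 3563 = -3527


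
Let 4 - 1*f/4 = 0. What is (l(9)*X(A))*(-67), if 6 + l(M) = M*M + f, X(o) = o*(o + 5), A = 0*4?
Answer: 0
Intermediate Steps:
f = 16 (f = 16 - 4*0 = 16 + 0 = 16)
A = 0
X(o) = o*(5 + o)
l(M) = 10 + M² (l(M) = -6 + (M*M + 16) = -6 + (M² + 16) = -6 + (16 + M²) = 10 + M²)
(l(9)*X(A))*(-67) = ((10 + 9²)*(0*(5 + 0)))*(-67) = ((10 + 81)*(0*5))*(-67) = (91*0)*(-67) = 0*(-67) = 0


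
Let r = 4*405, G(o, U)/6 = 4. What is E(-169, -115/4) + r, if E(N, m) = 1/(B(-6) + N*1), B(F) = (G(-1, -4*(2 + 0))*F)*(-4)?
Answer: 659341/407 ≈ 1620.0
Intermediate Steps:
G(o, U) = 24 (G(o, U) = 6*4 = 24)
B(F) = -96*F (B(F) = (24*F)*(-4) = -96*F)
E(N, m) = 1/(576 + N) (E(N, m) = 1/(-96*(-6) + N*1) = 1/(576 + N))
r = 1620
E(-169, -115/4) + r = 1/(576 - 169) + 1620 = 1/407 + 1620 = 659341/407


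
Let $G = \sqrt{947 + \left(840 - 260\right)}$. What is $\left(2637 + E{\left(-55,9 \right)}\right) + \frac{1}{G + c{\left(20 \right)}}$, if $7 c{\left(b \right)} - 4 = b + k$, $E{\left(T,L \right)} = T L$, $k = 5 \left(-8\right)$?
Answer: $\frac{159722626}{74567} + \frac{49 \sqrt{1527}}{74567} \approx 2142.0$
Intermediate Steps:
$k = -40$
$E{\left(T,L \right)} = L T$
$G = \sqrt{1527}$ ($G = \sqrt{947 + 580} = \sqrt{1527} \approx 39.077$)
$c{\left(b \right)} = - \frac{36}{7} + \frac{b}{7}$ ($c{\left(b \right)} = \frac{4}{7} + \frac{b - 40}{7} = \frac{4}{7} + \frac{-40 + b}{7} = \frac{4}{7} + \left(- \frac{40}{7} + \frac{b}{7}\right) = - \frac{36}{7} + \frac{b}{7}$)
$\left(2637 + E{\left(-55,9 \right)}\right) + \frac{1}{G + c{\left(20 \right)}} = \left(2637 + 9 \left(-55\right)\right) + \frac{1}{\sqrt{1527} + \left(- \frac{36}{7} + \frac{1}{7} \cdot 20\right)} = \left(2637 - 495\right) + \frac{1}{\sqrt{1527} + \left(- \frac{36}{7} + \frac{20}{7}\right)} = 2142 + \frac{1}{\sqrt{1527} - \frac{16}{7}} = 2142 + \frac{1}{- \frac{16}{7} + \sqrt{1527}}$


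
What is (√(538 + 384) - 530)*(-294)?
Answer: 155820 - 294*√922 ≈ 1.4689e+5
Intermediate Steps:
(√(538 + 384) - 530)*(-294) = (√922 - 530)*(-294) = (-530 + √922)*(-294) = 155820 - 294*√922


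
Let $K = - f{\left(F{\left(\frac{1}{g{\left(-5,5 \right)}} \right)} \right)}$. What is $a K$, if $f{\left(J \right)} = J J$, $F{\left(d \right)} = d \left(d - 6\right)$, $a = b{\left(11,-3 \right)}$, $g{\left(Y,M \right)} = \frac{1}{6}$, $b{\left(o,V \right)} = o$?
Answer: $0$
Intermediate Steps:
$g{\left(Y,M \right)} = \frac{1}{6}$
$a = 11$
$F{\left(d \right)} = d \left(-6 + d\right)$ ($F{\left(d \right)} = d \left(d - 6\right) = d \left(-6 + d\right)$)
$f{\left(J \right)} = J^{2}$
$K = 0$ ($K = - \left(\frac{1}{\frac{1}{6}} \left(-6 + \frac{1}{\frac{1}{6}}\right)\right)^{2} = - \left(6 \left(-6 + 6\right)\right)^{2} = - \left(6 \cdot 0\right)^{2} = - 0^{2} = \left(-1\right) 0 = 0$)
$a K = 11 \cdot 0 = 0$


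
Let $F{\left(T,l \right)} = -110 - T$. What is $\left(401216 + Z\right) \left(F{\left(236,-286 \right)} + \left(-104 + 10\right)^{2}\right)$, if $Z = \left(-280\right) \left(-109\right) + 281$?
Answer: $3667824330$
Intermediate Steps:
$Z = 30801$ ($Z = 30520 + 281 = 30801$)
$\left(401216 + Z\right) \left(F{\left(236,-286 \right)} + \left(-104 + 10\right)^{2}\right) = \left(401216 + 30801\right) \left(\left(-110 - 236\right) + \left(-104 + 10\right)^{2}\right) = 432017 \left(\left(-110 - 236\right) + \left(-94\right)^{2}\right) = 432017 \left(-346 + 8836\right) = 432017 \cdot 8490 = 3667824330$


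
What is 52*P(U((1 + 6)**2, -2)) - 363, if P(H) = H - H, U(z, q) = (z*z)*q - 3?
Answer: -363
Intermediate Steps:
U(z, q) = -3 + q*z**2 (U(z, q) = z**2*q - 3 = q*z**2 - 3 = -3 + q*z**2)
P(H) = 0
52*P(U((1 + 6)**2, -2)) - 363 = 52*0 - 363 = 0 - 363 = -363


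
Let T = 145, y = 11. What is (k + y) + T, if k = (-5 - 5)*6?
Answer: 96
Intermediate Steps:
k = -60 (k = -10*6 = -60)
(k + y) + T = (-60 + 11) + 145 = -49 + 145 = 96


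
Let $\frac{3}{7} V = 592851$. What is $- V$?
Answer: $-1383319$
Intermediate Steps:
$V = 1383319$ ($V = \frac{7}{3} \cdot 592851 = 1383319$)
$- V = \left(-1\right) 1383319 = -1383319$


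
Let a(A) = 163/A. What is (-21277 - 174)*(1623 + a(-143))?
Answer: -4975044626/143 ≈ -3.4791e+7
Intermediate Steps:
(-21277 - 174)*(1623 + a(-143)) = (-21277 - 174)*(1623 + 163/(-143)) = -21451*(1623 + 163*(-1/143)) = -21451*(1623 - 163/143) = -21451*231926/143 = -4975044626/143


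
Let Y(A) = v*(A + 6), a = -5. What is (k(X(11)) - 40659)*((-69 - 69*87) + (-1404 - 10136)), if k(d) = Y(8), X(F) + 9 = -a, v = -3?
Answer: 716826012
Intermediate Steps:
Y(A) = -18 - 3*A (Y(A) = -3*(A + 6) = -3*(6 + A) = -18 - 3*A)
X(F) = -4 (X(F) = -9 - 1*(-5) = -9 + 5 = -4)
k(d) = -42 (k(d) = -18 - 3*8 = -18 - 24 = -42)
(k(X(11)) - 40659)*((-69 - 69*87) + (-1404 - 10136)) = (-42 - 40659)*((-69 - 69*87) + (-1404 - 10136)) = -40701*((-69 - 6003) - 11540) = -40701*(-6072 - 11540) = -40701*(-17612) = 716826012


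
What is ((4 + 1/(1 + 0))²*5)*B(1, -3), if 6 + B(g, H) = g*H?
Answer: -1125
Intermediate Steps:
B(g, H) = -6 + H*g (B(g, H) = -6 + g*H = -6 + H*g)
((4 + 1/(1 + 0))²*5)*B(1, -3) = ((4 + 1/(1 + 0))²*5)*(-6 - 3*1) = ((4 + 1/1)²*5)*(-6 - 3) = ((4 + 1)²*5)*(-9) = (5²*5)*(-9) = (25*5)*(-9) = 125*(-9) = -1125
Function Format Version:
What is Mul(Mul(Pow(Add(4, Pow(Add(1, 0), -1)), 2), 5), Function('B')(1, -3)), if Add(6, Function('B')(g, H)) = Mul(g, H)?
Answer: -1125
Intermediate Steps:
Function('B')(g, H) = Add(-6, Mul(H, g)) (Function('B')(g, H) = Add(-6, Mul(g, H)) = Add(-6, Mul(H, g)))
Mul(Mul(Pow(Add(4, Pow(Add(1, 0), -1)), 2), 5), Function('B')(1, -3)) = Mul(Mul(Pow(Add(4, Pow(Add(1, 0), -1)), 2), 5), Add(-6, Mul(-3, 1))) = Mul(Mul(Pow(Add(4, Pow(1, -1)), 2), 5), Add(-6, -3)) = Mul(Mul(Pow(Add(4, 1), 2), 5), -9) = Mul(Mul(Pow(5, 2), 5), -9) = Mul(Mul(25, 5), -9) = Mul(125, -9) = -1125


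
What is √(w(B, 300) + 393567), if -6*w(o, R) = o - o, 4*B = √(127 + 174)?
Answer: √393567 ≈ 627.35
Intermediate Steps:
B = √301/4 (B = √(127 + 174)/4 = √301/4 ≈ 4.3373)
w(o, R) = 0 (w(o, R) = -(o - o)/6 = -⅙*0 = 0)
√(w(B, 300) + 393567) = √(0 + 393567) = √393567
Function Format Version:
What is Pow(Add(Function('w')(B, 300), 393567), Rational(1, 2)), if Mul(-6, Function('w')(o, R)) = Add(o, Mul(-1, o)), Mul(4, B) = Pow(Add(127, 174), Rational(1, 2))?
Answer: Pow(393567, Rational(1, 2)) ≈ 627.35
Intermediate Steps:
B = Mul(Rational(1, 4), Pow(301, Rational(1, 2))) (B = Mul(Rational(1, 4), Pow(Add(127, 174), Rational(1, 2))) = Mul(Rational(1, 4), Pow(301, Rational(1, 2))) ≈ 4.3373)
Function('w')(o, R) = 0 (Function('w')(o, R) = Mul(Rational(-1, 6), Add(o, Mul(-1, o))) = Mul(Rational(-1, 6), 0) = 0)
Pow(Add(Function('w')(B, 300), 393567), Rational(1, 2)) = Pow(Add(0, 393567), Rational(1, 2)) = Pow(393567, Rational(1, 2))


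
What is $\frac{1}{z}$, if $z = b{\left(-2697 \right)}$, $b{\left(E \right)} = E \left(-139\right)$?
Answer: $\frac{1}{374883} \approx 2.6675 \cdot 10^{-6}$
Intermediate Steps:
$b{\left(E \right)} = - 139 E$
$z = 374883$ ($z = \left(-139\right) \left(-2697\right) = 374883$)
$\frac{1}{z} = \frac{1}{374883}$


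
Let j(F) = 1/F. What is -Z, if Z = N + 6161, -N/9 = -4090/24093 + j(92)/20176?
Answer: -30621760888611/4969025984 ≈ -6162.5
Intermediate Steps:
N = 7591801187/4969025984 (N = -9*(-4090/24093 + 1/(92*20176)) = -9*(-4090*1/24093 + (1/92)*(1/20176)) = -9*(-4090/24093 + 1/1856192) = -9*(-7591801187/44721233856) = 7591801187/4969025984 ≈ 1.5278)
Z = 30621760888611/4969025984 (Z = 7591801187/4969025984 + 6161 = 30621760888611/4969025984 ≈ 6162.5)
-Z = -1*30621760888611/4969025984 = -30621760888611/4969025984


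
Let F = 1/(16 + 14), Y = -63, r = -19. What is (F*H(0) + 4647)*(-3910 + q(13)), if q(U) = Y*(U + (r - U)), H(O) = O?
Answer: -12607311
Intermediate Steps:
F = 1/30 ≈ 0.033333
q(U) = 1197 (q(U) = -63*(U + (-19 - U)) = -63*(-19) = 1197)
(F*H(0) + 4647)*(-3910 + q(13)) = ((1/30)*0 + 4647)*(-3910 + 1197) = (0 + 4647)*(-2713) = 4647*(-2713) = -12607311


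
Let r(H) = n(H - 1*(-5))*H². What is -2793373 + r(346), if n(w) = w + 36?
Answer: 43536719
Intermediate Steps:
n(w) = 36 + w
r(H) = H²*(41 + H) (r(H) = (36 + (H - 1*(-5)))*H² = (36 + (H + 5))*H² = (36 + (5 + H))*H² = (41 + H)*H² = H²*(41 + H))
-2793373 + r(346) = -2793373 + 346²*(41 + 346) = -2793373 + 119716*387 = -2793373 + 46330092 = 43536719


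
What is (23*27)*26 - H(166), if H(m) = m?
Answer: 15980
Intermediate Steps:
(23*27)*26 - H(166) = (23*27)*26 - 1*166 = 621*26 - 166 = 16146 - 166 = 15980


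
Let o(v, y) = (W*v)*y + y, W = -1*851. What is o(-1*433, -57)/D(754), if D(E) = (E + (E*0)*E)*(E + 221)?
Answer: -3500598/122525 ≈ -28.570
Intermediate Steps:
W = -851
D(E) = E*(221 + E) (D(E) = (E + 0*E)*(221 + E) = (E + 0)*(221 + E) = E*(221 + E))
o(v, y) = y - 851*v*y (o(v, y) = (-851*v)*y + y = -851*v*y + y = y - 851*v*y)
o(-1*433, -57)/D(754) = (-57*(1 - (-851)*433))/((754*(221 + 754))) = (-57*(1 - 851*(-433)))/((754*975)) = -57*(1 + 368483)/735150 = -57*368484*(1/735150) = -21003588*1/735150 = -3500598/122525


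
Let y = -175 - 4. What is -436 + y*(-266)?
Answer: 47178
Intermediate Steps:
y = -179
-436 + y*(-266) = -436 - 179*(-266) = -436 + 47614 = 47178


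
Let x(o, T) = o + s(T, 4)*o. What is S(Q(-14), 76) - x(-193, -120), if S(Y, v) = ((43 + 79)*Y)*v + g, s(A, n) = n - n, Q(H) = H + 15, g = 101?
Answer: 9566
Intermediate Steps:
Q(H) = 15 + H
s(A, n) = 0
S(Y, v) = 101 + 122*Y*v (S(Y, v) = ((43 + 79)*Y)*v + 101 = (122*Y)*v + 101 = 122*Y*v + 101 = 101 + 122*Y*v)
x(o, T) = o (x(o, T) = o + 0*o = o + 0 = o)
S(Q(-14), 76) - x(-193, -120) = (101 + 122*(15 - 14)*76) - 1*(-193) = (101 + 122*1*76) + 193 = (101 + 9272) + 193 = 9373 + 193 = 9566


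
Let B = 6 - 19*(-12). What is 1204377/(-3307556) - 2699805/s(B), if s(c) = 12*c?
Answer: -744428176433/773968104 ≈ -961.83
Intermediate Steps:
B = 234 (B = 6 + 228 = 234)
1204377/(-3307556) - 2699805/s(B) = 1204377/(-3307556) - 2699805/(12*234) = 1204377*(-1/3307556) - 2699805/2808 = -1204377/3307556 - 2699805*1/2808 = -1204377/3307556 - 899935/936 = -744428176433/773968104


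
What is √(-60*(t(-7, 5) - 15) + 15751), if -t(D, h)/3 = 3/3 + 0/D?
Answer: √16831 ≈ 129.73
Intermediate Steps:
t(D, h) = -3 (t(D, h) = -3*(3/3 + 0/D) = -3*(3*(⅓) + 0) = -3*(1 + 0) = -3*1 = -3)
√(-60*(t(-7, 5) - 15) + 15751) = √(-60*(-3 - 15) + 15751) = √(-60*(-18) + 15751) = √(1080 + 15751) = √16831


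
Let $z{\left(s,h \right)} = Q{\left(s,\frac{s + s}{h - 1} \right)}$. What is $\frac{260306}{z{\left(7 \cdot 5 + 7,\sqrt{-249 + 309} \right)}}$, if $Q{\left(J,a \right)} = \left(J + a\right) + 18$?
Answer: $\frac{19653103}{4488} - \frac{911071 \sqrt{15}}{4488} \approx 3592.8$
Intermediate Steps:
$Q{\left(J,a \right)} = 18 + J + a$
$z{\left(s,h \right)} = 18 + s + \frac{2 s}{-1 + h}$ ($z{\left(s,h \right)} = 18 + s + \frac{s + s}{h - 1} = 18 + s + \frac{2 s}{-1 + h}$)
$\frac{260306}{z{\left(7 \cdot 5 + 7,\sqrt{-249 + 309} \right)}} = \frac{260306}{\frac{1}{-1 + \sqrt{-249 + 309}} \left(2 \left(7 \cdot 5 + 7\right) + \left(-1 + \sqrt{-249 + 309}\right) \left(18 + \left(7 \cdot 5 + 7\right)\right)\right)} = \frac{260306}{\frac{1}{-1 + \sqrt{60}} \left(2 \left(35 + 7\right) + \left(-1 + \sqrt{60}\right) \left(18 + \left(35 + 7\right)\right)\right)} = \frac{260306}{\frac{1}{-1 + 2 \sqrt{15}} \left(2 \cdot 42 + \left(-1 + 2 \sqrt{15}\right) \left(18 + 42\right)\right)} = \frac{260306}{\frac{1}{-1 + 2 \sqrt{15}} \left(84 + \left(-1 + 2 \sqrt{15}\right) 60\right)} = \frac{260306}{\frac{1}{-1 + 2 \sqrt{15}} \left(84 - \left(60 - 120 \sqrt{15}\right)\right)} = \frac{260306}{\frac{1}{-1 + 2 \sqrt{15}} \left(24 + 120 \sqrt{15}\right)} = 260306 \frac{-1 + 2 \sqrt{15}}{24 + 120 \sqrt{15}} = \frac{260306 \left(-1 + 2 \sqrt{15}\right)}{24 + 120 \sqrt{15}}$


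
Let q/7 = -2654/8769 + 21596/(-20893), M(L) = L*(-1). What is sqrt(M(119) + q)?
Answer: I*sqrt(4308356242277868165)/183210717 ≈ 11.329*I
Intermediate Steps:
M(L) = -L
q = -1713777422/183210717 (q = 7*(-2654/8769 + 21596/(-20893)) = 7*(-2654*1/8769 + 21596*(-1/20893)) = 7*(-2654/8769 - 21596/20893) = 7*(-244825346/183210717) = -1713777422/183210717 ≈ -9.3541)
sqrt(M(119) + q) = sqrt(-1*119 - 1713777422/183210717) = sqrt(-119 - 1713777422/183210717) = sqrt(-23515852745/183210717) = I*sqrt(4308356242277868165)/183210717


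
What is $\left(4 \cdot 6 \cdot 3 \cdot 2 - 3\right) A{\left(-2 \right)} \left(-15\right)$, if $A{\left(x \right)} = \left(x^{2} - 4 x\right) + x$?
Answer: $-21150$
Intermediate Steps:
$A{\left(x \right)} = x^{2} - 3 x$
$\left(4 \cdot 6 \cdot 3 \cdot 2 - 3\right) A{\left(-2 \right)} \left(-15\right) = \left(4 \cdot 6 \cdot 3 \cdot 2 - 3\right) \left(- 2 \left(-3 - 2\right)\right) \left(-15\right) = \left(24 \cdot 3 \cdot 2 - 3\right) \left(\left(-2\right) \left(-5\right)\right) \left(-15\right) = \left(72 \cdot 2 - 3\right) 10 \left(-15\right) = \left(144 - 3\right) 10 \left(-15\right) = 141 \cdot 10 \left(-15\right) = 1410 \left(-15\right) = -21150$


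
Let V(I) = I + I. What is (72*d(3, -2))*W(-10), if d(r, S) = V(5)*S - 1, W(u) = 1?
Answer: -1512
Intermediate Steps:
V(I) = 2*I
d(r, S) = -1 + 10*S (d(r, S) = (2*5)*S - 1 = 10*S - 1 = -1 + 10*S)
(72*d(3, -2))*W(-10) = (72*(-1 + 10*(-2)))*1 = (72*(-1 - 20))*1 = (72*(-21))*1 = -1512*1 = -1512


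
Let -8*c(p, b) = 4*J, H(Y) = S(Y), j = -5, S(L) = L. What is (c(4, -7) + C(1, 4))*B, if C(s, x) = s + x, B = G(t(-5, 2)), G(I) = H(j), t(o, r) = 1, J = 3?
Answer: -35/2 ≈ -17.500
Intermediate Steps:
H(Y) = Y
G(I) = -5
c(p, b) = -3/2
B = -5
(c(4, -7) + C(1, 4))*B = (-3/2 + (1 + 4))*(-5) = (-3/2 + 5)*(-5) = (7/2)*(-5) = -35/2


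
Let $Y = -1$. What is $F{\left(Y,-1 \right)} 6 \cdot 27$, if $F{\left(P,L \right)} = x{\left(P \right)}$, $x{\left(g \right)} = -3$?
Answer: $-486$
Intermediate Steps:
$F{\left(P,L \right)} = -3$
$F{\left(Y,-1 \right)} 6 \cdot 27 = \left(-3\right) 6 \cdot 27 = \left(-18\right) 27 = -486$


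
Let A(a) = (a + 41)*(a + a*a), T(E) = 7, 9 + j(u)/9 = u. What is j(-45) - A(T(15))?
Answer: -3174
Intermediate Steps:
j(u) = -81 + 9*u
A(a) = (41 + a)*(a + a**2)
j(-45) - A(T(15)) = (-81 + 9*(-45)) - 7*(41 + 7**2 + 42*7) = (-81 - 405) - 7*(41 + 49 + 294) = -486 - 7*384 = -486 - 1*2688 = -486 - 2688 = -3174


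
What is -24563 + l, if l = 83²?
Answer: -17674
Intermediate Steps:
l = 6889
-24563 + l = -24563 + 6889 = -17674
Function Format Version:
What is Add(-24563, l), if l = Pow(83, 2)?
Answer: -17674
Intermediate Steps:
l = 6889
Add(-24563, l) = Add(-24563, 6889) = -17674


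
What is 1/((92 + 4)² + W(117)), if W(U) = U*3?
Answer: 1/9567 ≈ 0.00010453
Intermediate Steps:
W(U) = 3*U
1/((92 + 4)² + W(117)) = 1/((92 + 4)² + 3*117) = 1/(96² + 351) = 1/(9216 + 351) = 1/9567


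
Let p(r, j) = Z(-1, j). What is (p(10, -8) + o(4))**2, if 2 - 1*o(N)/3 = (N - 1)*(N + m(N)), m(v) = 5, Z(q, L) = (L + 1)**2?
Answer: 676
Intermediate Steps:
Z(q, L) = (1 + L)**2
p(r, j) = (1 + j)**2
o(N) = 6 - 3*(-1 + N)*(5 + N) (o(N) = 6 - 3*(N - 1)*(N + 5) = 6 - 3*(-1 + N)*(5 + N))
(p(10, -8) + o(4))**2 = ((1 - 8)**2 + (21 - 12*4 - 3*4**2))**2 = ((-7)**2 + (21 - 48 - 3*16))**2 = (49 + (21 - 48 - 48))**2 = (49 - 75)**2 = (-26)**2 = 676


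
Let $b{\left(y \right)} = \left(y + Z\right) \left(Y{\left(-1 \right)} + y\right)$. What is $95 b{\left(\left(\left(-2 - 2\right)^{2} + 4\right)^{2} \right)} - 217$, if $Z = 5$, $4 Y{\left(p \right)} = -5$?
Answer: $\frac{61366757}{4} \approx 1.5342 \cdot 10^{7}$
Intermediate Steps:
$Y{\left(p \right)} = - \frac{5}{4}$ ($Y{\left(p \right)} = \frac{1}{4} \left(-5\right) = - \frac{5}{4}$)
$b{\left(y \right)} = \left(5 + y\right) \left(- \frac{5}{4} + y\right)$ ($b{\left(y \right)} = \left(y + 5\right) \left(- \frac{5}{4} + y\right) = \left(5 + y\right) \left(- \frac{5}{4} + y\right)$)
$95 b{\left(\left(\left(-2 - 2\right)^{2} + 4\right)^{2} \right)} - 217 = 95 \left(- \frac{25}{4} + \left(\left(\left(-2 - 2\right)^{2} + 4\right)^{2}\right)^{2} + \frac{15 \left(\left(-2 - 2\right)^{2} + 4\right)^{2}}{4}\right) - 217 = 95 \left(- \frac{25}{4} + \left(\left(\left(-4\right)^{2} + 4\right)^{2}\right)^{2} + \frac{15 \left(\left(-4\right)^{2} + 4\right)^{2}}{4}\right) - 217 = 95 \left(- \frac{25}{4} + \left(\left(16 + 4\right)^{2}\right)^{2} + \frac{15 \left(16 + 4\right)^{2}}{4}\right) - 217 = 95 \left(- \frac{25}{4} + \left(20^{2}\right)^{2} + \frac{15 \cdot 20^{2}}{4}\right) - 217 = 95 \left(- \frac{25}{4} + 400^{2} + \frac{15}{4} \cdot 400\right) - 217 = 95 \left(- \frac{25}{4} + 160000 + 1500\right) - 217 = 95 \cdot \frac{645975}{4} - 217 = \frac{61367625}{4} - 217 = \frac{61366757}{4}$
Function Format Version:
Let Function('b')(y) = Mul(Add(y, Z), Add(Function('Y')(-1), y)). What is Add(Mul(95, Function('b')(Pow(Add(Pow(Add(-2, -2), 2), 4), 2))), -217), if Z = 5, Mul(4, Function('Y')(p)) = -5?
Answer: Rational(61366757, 4) ≈ 1.5342e+7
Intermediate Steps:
Function('Y')(p) = Rational(-5, 4) (Function('Y')(p) = Mul(Rational(1, 4), -5) = Rational(-5, 4))
Function('b')(y) = Mul(Add(5, y), Add(Rational(-5, 4), y)) (Function('b')(y) = Mul(Add(y, 5), Add(Rational(-5, 4), y)) = Mul(Add(5, y), Add(Rational(-5, 4), y)))
Add(Mul(95, Function('b')(Pow(Add(Pow(Add(-2, -2), 2), 4), 2))), -217) = Add(Mul(95, Add(Rational(-25, 4), Pow(Pow(Add(Pow(Add(-2, -2), 2), 4), 2), 2), Mul(Rational(15, 4), Pow(Add(Pow(Add(-2, -2), 2), 4), 2)))), -217) = Add(Mul(95, Add(Rational(-25, 4), Pow(Pow(Add(Pow(-4, 2), 4), 2), 2), Mul(Rational(15, 4), Pow(Add(Pow(-4, 2), 4), 2)))), -217) = Add(Mul(95, Add(Rational(-25, 4), Pow(Pow(Add(16, 4), 2), 2), Mul(Rational(15, 4), Pow(Add(16, 4), 2)))), -217) = Add(Mul(95, Add(Rational(-25, 4), Pow(Pow(20, 2), 2), Mul(Rational(15, 4), Pow(20, 2)))), -217) = Add(Mul(95, Add(Rational(-25, 4), Pow(400, 2), Mul(Rational(15, 4), 400))), -217) = Add(Mul(95, Add(Rational(-25, 4), 160000, 1500)), -217) = Add(Mul(95, Rational(645975, 4)), -217) = Add(Rational(61367625, 4), -217) = Rational(61366757, 4)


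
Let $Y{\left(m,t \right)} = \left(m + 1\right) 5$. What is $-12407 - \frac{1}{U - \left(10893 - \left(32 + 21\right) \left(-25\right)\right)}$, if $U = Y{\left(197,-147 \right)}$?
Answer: $- \frac{139305795}{11228} \approx -12407.0$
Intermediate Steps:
$Y{\left(m,t \right)} = 5 + 5 m$ ($Y{\left(m,t \right)} = \left(1 + m\right) 5 = 5 + 5 m$)
$U = 990$ ($U = 5 + 5 \cdot 197 = 5 + 985 = 990$)
$-12407 - \frac{1}{U - \left(10893 - \left(32 + 21\right) \left(-25\right)\right)} = -12407 - \frac{1}{990 - \left(10893 - \left(32 + 21\right) \left(-25\right)\right)} = -12407 - \frac{1}{990 + \left(\left(53 \left(-25\right) + 4729\right) - 15622\right)} = -12407 - \frac{1}{990 + \left(\left(-1325 + 4729\right) - 15622\right)} = -12407 - \frac{1}{990 + \left(3404 - 15622\right)} = -12407 - \frac{1}{990 - 12218} = -12407 - \frac{1}{-11228} = -12407 - - \frac{1}{11228} = -12407 + \frac{1}{11228} = - \frac{139305795}{11228}$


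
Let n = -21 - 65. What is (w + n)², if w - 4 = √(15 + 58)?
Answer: (82 - √73)² ≈ 5395.8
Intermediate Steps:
w = 4 + √73 (w = 4 + √(15 + 58) = 4 + √73 ≈ 12.544)
n = -86
(w + n)² = ((4 + √73) - 86)² = (-82 + √73)²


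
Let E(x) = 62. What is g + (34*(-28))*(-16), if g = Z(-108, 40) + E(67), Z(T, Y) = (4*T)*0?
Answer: 15294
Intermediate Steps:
Z(T, Y) = 0
g = 62 (g = 0 + 62 = 62)
g + (34*(-28))*(-16) = 62 + (34*(-28))*(-16) = 62 - 952*(-16) = 62 + 15232 = 15294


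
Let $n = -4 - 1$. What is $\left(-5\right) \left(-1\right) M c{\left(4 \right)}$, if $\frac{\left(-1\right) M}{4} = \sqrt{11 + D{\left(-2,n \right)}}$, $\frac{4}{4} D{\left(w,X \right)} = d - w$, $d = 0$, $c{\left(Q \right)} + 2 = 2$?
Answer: $0$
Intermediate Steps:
$c{\left(Q \right)} = 0$ ($c{\left(Q \right)} = -2 + 2 = 0$)
$n = -5$ ($n = -4 - 1 = -5$)
$D{\left(w,X \right)} = - w$ ($D{\left(w,X \right)} = 0 - w = - w$)
$M = - 4 \sqrt{13}$ ($M = - 4 \sqrt{11 - -2} = - 4 \sqrt{11 + 2} = - 4 \sqrt{13} \approx -14.422$)
$\left(-5\right) \left(-1\right) M c{\left(4 \right)} = \left(-5\right) \left(-1\right) \left(- 4 \sqrt{13}\right) 0 = 5 \left(- 4 \sqrt{13}\right) 0 = - 20 \sqrt{13} \cdot 0 = 0$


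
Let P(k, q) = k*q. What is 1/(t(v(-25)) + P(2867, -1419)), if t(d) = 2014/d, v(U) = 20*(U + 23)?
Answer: -20/81366467 ≈ -2.4580e-7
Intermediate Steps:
v(U) = 460 + 20*U (v(U) = 20*(23 + U) = 460 + 20*U)
1/(t(v(-25)) + P(2867, -1419)) = 1/(2014/(460 + 20*(-25)) + 2867*(-1419)) = 1/(2014/(460 - 500) - 4068273) = 1/(2014/(-40) - 4068273) = 1/(2014*(-1/40) - 4068273) = 1/(-1007/20 - 4068273) = 1/(-81366467/20) = -20/81366467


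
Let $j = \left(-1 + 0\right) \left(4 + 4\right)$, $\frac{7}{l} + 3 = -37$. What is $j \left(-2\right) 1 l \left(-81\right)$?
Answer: $\frac{1134}{5} \approx 226.8$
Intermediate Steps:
$l = - \frac{7}{40}$ ($l = \frac{7}{-3 - 37} = \frac{7}{-40} = 7 \left(- \frac{1}{40}\right) = - \frac{7}{40} \approx -0.175$)
$j = -8$ ($j = \left(-1\right) 8 = -8$)
$j \left(-2\right) 1 l \left(-81\right) = \left(-8\right) \left(-2\right) 1 \left(- \frac{7}{40}\right) \left(-81\right) = 16 \cdot 1 \left(- \frac{7}{40}\right) \left(-81\right) = 16 \left(- \frac{7}{40}\right) \left(-81\right) = \left(- \frac{14}{5}\right) \left(-81\right) = \frac{1134}{5}$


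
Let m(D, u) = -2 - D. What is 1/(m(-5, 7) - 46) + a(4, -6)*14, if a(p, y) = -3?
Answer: -1807/43 ≈ -42.023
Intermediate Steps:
1/(m(-5, 7) - 46) + a(4, -6)*14 = 1/((-2 - 1*(-5)) - 46) - 3*14 = 1/((-2 + 5) - 46) - 42 = 1/(3 - 46) - 42 = 1/(-43) - 42 = -1/43 - 42 = -1807/43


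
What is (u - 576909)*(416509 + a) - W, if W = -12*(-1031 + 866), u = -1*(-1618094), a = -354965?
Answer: 64078687660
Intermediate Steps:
u = 1618094
W = 1980 (W = -12*(-165) = 1980)
(u - 576909)*(416509 + a) - W = (1618094 - 576909)*(416509 - 354965) - 1*1980 = 1041185*61544 - 1980 = 64078689640 - 1980 = 64078687660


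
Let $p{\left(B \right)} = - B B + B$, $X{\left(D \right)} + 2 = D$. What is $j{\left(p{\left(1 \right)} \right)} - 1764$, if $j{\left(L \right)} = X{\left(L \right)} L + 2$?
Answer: $-1762$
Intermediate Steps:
$X{\left(D \right)} = -2 + D$
$p{\left(B \right)} = B - B^{2}$ ($p{\left(B \right)} = - B^{2} + B = B - B^{2}$)
$j{\left(L \right)} = 2 + L \left(-2 + L\right)$ ($j{\left(L \right)} = \left(-2 + L\right) L + 2 = L \left(-2 + L\right) + 2 = 2 + L \left(-2 + L\right)$)
$j{\left(p{\left(1 \right)} \right)} - 1764 = \left(2 + 1 \left(1 - 1\right) \left(-2 + 1 \left(1 - 1\right)\right)\right) - 1764 = \left(2 + 1 \cdot 0 \left(-2 + 1 \cdot 0\right)\right) - 1764 = \left(2 + 0 \left(-2 + 0\right)\right) - 1764 = \left(2 + 0 \left(-2\right)\right) - 1764 = \left(2 + 0\right) - 1764 = 2 - 1764 = -1762$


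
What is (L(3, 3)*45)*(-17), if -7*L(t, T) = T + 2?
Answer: 3825/7 ≈ 546.43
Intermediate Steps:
L(t, T) = -2/7 - T/7 (L(t, T) = -(T + 2)/7 = -(2 + T)/7 = -2/7 - T/7)
(L(3, 3)*45)*(-17) = ((-2/7 - ⅐*3)*45)*(-17) = ((-2/7 - 3/7)*45)*(-17) = -5/7*45*(-17) = -225/7*(-17) = 3825/7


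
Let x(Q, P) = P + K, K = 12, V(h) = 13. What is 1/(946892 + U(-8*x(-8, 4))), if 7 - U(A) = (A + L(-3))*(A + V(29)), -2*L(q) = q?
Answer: 2/1864703 ≈ 1.0726e-6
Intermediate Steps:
L(q) = -q/2
x(Q, P) = 12 + P (x(Q, P) = P + 12 = 12 + P)
U(A) = 7 - (13 + A)*(3/2 + A) (U(A) = 7 - (A - ½*(-3))*(A + 13) = 7 - (A + 3/2)*(13 + A) = 7 - (3/2 + A)*(13 + A) = 7 - (13 + A)*(3/2 + A))
1/(946892 + U(-8*x(-8, 4))) = 1/(946892 + (-25/2 - (-8*(12 + 4))² - (-116)*(12 + 4))) = 1/(946892 + (-25/2 - (-8*16)² - (-116)*16)) = 1/(946892 + (-25/2 - 1*(-128)² - 29/2*(-128))) = 1/(946892 + (-25/2 - 1*16384 + 1856)) = 1/(946892 + (-25/2 - 16384 + 1856)) = 1/(946892 - 29081/2) = 1/(1864703/2) = 2/1864703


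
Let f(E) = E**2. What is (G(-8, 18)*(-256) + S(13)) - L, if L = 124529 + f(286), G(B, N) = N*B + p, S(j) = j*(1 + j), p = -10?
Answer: -166719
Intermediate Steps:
G(B, N) = -10 + B*N (G(B, N) = N*B - 10 = B*N - 10 = -10 + B*N)
L = 206325 (L = 124529 + 286**2 = 124529 + 81796 = 206325)
(G(-8, 18)*(-256) + S(13)) - L = ((-10 - 8*18)*(-256) + 13*(1 + 13)) - 1*206325 = ((-10 - 144)*(-256) + 13*14) - 206325 = (-154*(-256) + 182) - 206325 = (39424 + 182) - 206325 = 39606 - 206325 = -166719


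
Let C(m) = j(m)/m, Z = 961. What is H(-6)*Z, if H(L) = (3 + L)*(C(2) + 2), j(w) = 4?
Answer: -11532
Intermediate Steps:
C(m) = 4/m
H(L) = 12 + 4*L (H(L) = (3 + L)*(4/2 + 2) = (3 + L)*(4*(½) + 2) = (3 + L)*(2 + 2) = (3 + L)*4 = 12 + 4*L)
H(-6)*Z = (12 + 4*(-6))*961 = (12 - 24)*961 = -12*961 = -11532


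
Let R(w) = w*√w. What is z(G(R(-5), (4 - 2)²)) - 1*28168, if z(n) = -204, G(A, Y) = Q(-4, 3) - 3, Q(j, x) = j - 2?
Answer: -28372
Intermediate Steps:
R(w) = w^(3/2)
Q(j, x) = -2 + j
G(A, Y) = -9 (G(A, Y) = (-2 - 4) - 3 = -6 - 3 = -9)
z(G(R(-5), (4 - 2)²)) - 1*28168 = -204 - 1*28168 = -204 - 28168 = -28372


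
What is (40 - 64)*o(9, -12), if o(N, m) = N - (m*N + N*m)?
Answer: -5400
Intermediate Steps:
o(N, m) = N - 2*N*m (o(N, m) = N - (N*m + N*m) = N - 2*N*m)
(40 - 64)*o(9, -12) = (40 - 64)*(9*(1 - 2*(-12))) = -216*(1 + 24) = -216*25 = -24*225 = -5400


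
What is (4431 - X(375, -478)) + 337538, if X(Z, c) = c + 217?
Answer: 342230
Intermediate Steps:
X(Z, c) = 217 + c
(4431 - X(375, -478)) + 337538 = (4431 - (217 - 478)) + 337538 = (4431 - 1*(-261)) + 337538 = (4431 + 261) + 337538 = 4692 + 337538 = 342230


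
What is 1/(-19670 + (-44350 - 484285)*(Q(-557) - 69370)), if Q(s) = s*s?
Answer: -1/127337089835 ≈ -7.8532e-12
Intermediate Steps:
Q(s) = s²
1/(-19670 + (-44350 - 484285)*(Q(-557) - 69370)) = 1/(-19670 + (-44350 - 484285)*((-557)² - 69370)) = 1/(-19670 - 528635*(310249 - 69370)) = 1/(-19670 - 528635*240879) = 1/(-19670 - 127337070165) = 1/(-127337089835) = -1/127337089835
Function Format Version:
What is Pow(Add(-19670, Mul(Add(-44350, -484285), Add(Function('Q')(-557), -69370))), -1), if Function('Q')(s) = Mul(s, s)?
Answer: Rational(-1, 127337089835) ≈ -7.8532e-12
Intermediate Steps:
Function('Q')(s) = Pow(s, 2)
Pow(Add(-19670, Mul(Add(-44350, -484285), Add(Function('Q')(-557), -69370))), -1) = Pow(Add(-19670, Mul(Add(-44350, -484285), Add(Pow(-557, 2), -69370))), -1) = Pow(Add(-19670, Mul(-528635, Add(310249, -69370))), -1) = Pow(Add(-19670, Mul(-528635, 240879)), -1) = Pow(Add(-19670, -127337070165), -1) = Pow(-127337089835, -1) = Rational(-1, 127337089835)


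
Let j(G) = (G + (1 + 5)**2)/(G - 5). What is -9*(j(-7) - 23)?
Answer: 915/4 ≈ 228.75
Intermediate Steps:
j(G) = (36 + G)/(-5 + G) (j(G) = (G + 6**2)/(-5 + G) = (G + 36)/(-5 + G) = (36 + G)/(-5 + G))
-9*(j(-7) - 23) = -9*((36 - 7)/(-5 - 7) - 23) = -9*(29/(-12) - 23) = -9*(-1/12*29 - 23) = -9*(-29/12 - 23) = -9*(-305/12) = 915/4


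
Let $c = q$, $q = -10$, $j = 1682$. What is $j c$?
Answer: $-16820$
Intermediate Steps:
$c = -10$
$j c = 1682 \left(-10\right) = -16820$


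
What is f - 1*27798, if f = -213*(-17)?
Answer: -24177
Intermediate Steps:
f = 3621
f - 1*27798 = 3621 - 1*27798 = 3621 - 27798 = -24177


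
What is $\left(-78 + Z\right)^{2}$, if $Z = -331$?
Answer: $167281$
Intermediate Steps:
$\left(-78 + Z\right)^{2} = \left(-78 - 331\right)^{2} = \left(-409\right)^{2} = 167281$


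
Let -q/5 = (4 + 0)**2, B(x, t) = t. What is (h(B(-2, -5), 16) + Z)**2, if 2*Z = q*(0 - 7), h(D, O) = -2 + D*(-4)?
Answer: 88804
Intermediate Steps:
q = -80 (q = -5*(4 + 0)**2 = -5*4**2 = -5*16 = -80)
h(D, O) = -2 - 4*D
Z = 280 (Z = (-80*(0 - 7))/2 = (-80*(-7))/2 = (1/2)*560 = 280)
(h(B(-2, -5), 16) + Z)**2 = ((-2 - 4*(-5)) + 280)**2 = ((-2 + 20) + 280)**2 = (18 + 280)**2 = 298**2 = 88804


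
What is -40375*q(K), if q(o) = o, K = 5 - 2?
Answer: -121125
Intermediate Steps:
K = 3
-40375*q(K) = -40375*3 = -121125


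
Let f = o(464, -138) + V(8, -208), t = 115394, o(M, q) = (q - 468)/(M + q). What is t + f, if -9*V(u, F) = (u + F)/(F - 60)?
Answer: 11341770007/98289 ≈ 1.1539e+5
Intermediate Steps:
o(M, q) = (-468 + q)/(M + q)
V(u, F) = -(F + u)/(9*(-60 + F)) (V(u, F) = -(u + F)/(9*(F - 60)) = -(F + u)/(9*(-60 + F)))
f = -190859/98289 (f = (-468 - 138)/(464 - 138) + (-1*(-208) - 1*8)/(9*(-60 - 208)) = -606/326 + (⅑)*(208 - 8)/(-268) = (1/326)*(-606) + (⅑)*(-1/268)*200 = -303/163 - 50/603 = -190859/98289 ≈ -1.9418)
t + f = 115394 - 190859/98289 = 11341770007/98289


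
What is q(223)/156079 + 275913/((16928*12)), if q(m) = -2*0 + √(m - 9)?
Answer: 91971/67712 + √214/156079 ≈ 1.3584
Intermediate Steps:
q(m) = √(-9 + m) (q(m) = 0 + √(-9 + m) = √(-9 + m))
q(223)/156079 + 275913/((16928*12)) = √(-9 + 223)/156079 + 275913/((16928*12)) = √214*(1/156079) + 275913/203136 = √214/156079 + 275913*(1/203136) = √214/156079 + 91971/67712 = 91971/67712 + √214/156079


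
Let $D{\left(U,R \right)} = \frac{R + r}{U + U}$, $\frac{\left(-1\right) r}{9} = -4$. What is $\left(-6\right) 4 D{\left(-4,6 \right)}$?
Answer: $126$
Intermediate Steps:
$r = 36$ ($r = \left(-9\right) \left(-4\right) = 36$)
$D{\left(U,R \right)} = \frac{36 + R}{2 U}$ ($D{\left(U,R \right)} = \frac{R + 36}{U + U} = \frac{36 + R}{2 U}$)
$\left(-6\right) 4 D{\left(-4,6 \right)} = \left(-6\right) 4 \frac{36 + 6}{2 \left(-4\right)} = - 24 \cdot \frac{1}{2} \left(- \frac{1}{4}\right) 42 = \left(-24\right) \left(- \frac{21}{4}\right) = 126$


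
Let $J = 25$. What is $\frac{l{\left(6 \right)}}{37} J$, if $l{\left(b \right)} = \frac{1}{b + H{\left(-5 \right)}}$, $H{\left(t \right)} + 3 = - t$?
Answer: $\frac{25}{296} \approx 0.084459$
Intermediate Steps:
$H{\left(t \right)} = -3 - t$
$l{\left(b \right)} = \frac{1}{2 + b}$ ($l{\left(b \right)} = \frac{1}{b - -2} = \frac{1}{b + \left(-3 + 5\right)} = \frac{1}{b + 2} = \frac{1}{2 + b}$)
$\frac{l{\left(6 \right)}}{37} J = \frac{1}{37 \left(2 + 6\right)} 25 = \frac{1}{37 \cdot 8} \cdot 25 = \frac{1}{37} \cdot \frac{1}{8} \cdot 25 = \frac{1}{296} \cdot 25 = \frac{25}{296}$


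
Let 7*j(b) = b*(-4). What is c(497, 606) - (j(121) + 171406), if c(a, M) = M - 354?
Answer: -1197594/7 ≈ -1.7108e+5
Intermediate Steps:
c(a, M) = -354 + M
j(b) = -4*b/7 (j(b) = (b*(-4))/7 = (-4*b)/7 = -4*b/7)
c(497, 606) - (j(121) + 171406) = (-354 + 606) - (-4/7*121 + 171406) = 252 - (-484/7 + 171406) = 252 - 1*1199358/7 = 252 - 1199358/7 = -1197594/7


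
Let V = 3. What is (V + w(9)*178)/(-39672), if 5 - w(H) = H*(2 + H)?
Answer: 16729/39672 ≈ 0.42168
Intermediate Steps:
w(H) = 5 - H*(2 + H)
(V + w(9)*178)/(-39672) = (3 + (5 - 1*9² - 2*9)*178)/(-39672) = (3 + (5 - 1*81 - 18)*178)*(-1/39672) = (3 + (5 - 81 - 18)*178)*(-1/39672) = (3 - 94*178)*(-1/39672) = (3 - 16732)*(-1/39672) = -16729*(-1/39672) = 16729/39672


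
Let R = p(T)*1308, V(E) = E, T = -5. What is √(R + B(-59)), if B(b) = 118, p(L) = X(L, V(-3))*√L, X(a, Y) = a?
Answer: √(118 - 6540*I*√5) ≈ 85.856 - 85.166*I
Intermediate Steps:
p(L) = L^(3/2) (p(L) = L*√L = L^(3/2))
R = -6540*I*√5 (R = (-5)^(3/2)*1308 = -5*I*√5*1308 = -6540*I*√5 ≈ -14624.0*I)
√(R + B(-59)) = √(-6540*I*√5 + 118) = √(118 - 6540*I*√5)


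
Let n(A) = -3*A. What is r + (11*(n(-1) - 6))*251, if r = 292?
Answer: -7991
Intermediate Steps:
r + (11*(n(-1) - 6))*251 = 292 + (11*(-3*(-1) - 6))*251 = 292 + (11*(3 - 6))*251 = 292 + (11*(-3))*251 = 292 - 33*251 = 292 - 8283 = -7991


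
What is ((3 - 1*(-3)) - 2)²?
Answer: 16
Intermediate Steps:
((3 - 1*(-3)) - 2)² = ((3 + 3) - 2)² = (6 - 2)² = 4² = 16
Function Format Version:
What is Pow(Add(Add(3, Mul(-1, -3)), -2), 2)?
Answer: 16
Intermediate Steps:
Pow(Add(Add(3, Mul(-1, -3)), -2), 2) = Pow(Add(Add(3, 3), -2), 2) = Pow(Add(6, -2), 2) = Pow(4, 2) = 16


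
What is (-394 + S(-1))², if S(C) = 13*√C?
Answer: 155067 - 10244*I ≈ 1.5507e+5 - 10244.0*I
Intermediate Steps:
(-394 + S(-1))² = (-394 + 13*√(-1))² = (-394 + 13*I)²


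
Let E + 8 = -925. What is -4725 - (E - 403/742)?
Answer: -2813261/742 ≈ -3791.5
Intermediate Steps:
E = -933 (E = -8 - 925 = -933)
-4725 - (E - 403/742) = -4725 - (-933 - 403/742) = -4725 - 1*(-692689/742) = -4725 + 692689/742 = -2813261/742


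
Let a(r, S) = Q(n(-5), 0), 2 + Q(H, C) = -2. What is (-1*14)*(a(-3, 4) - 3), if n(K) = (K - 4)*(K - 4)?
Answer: 98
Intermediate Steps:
n(K) = (-4 + K)² (n(K) = (-4 + K)*(-4 + K) = (-4 + K)²)
Q(H, C) = -4 (Q(H, C) = -2 - 2 = -4)
a(r, S) = -4
(-1*14)*(a(-3, 4) - 3) = (-1*14)*(-4 - 3) = -14*(-7) = 98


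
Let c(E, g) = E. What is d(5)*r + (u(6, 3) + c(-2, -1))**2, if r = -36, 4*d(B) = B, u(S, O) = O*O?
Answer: 4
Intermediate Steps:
u(S, O) = O**2
d(B) = B/4
d(5)*r + (u(6, 3) + c(-2, -1))**2 = ((1/4)*5)*(-36) + (3**2 - 2)**2 = (5/4)*(-36) + (9 - 2)**2 = -45 + 7**2 = -45 + 49 = 4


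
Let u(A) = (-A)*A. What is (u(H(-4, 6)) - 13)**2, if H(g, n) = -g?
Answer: 841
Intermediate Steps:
u(A) = -A**2
(u(H(-4, 6)) - 13)**2 = (-(-1*(-4))**2 - 13)**2 = (-1*4**2 - 13)**2 = (-1*16 - 13)**2 = (-16 - 13)**2 = (-29)**2 = 841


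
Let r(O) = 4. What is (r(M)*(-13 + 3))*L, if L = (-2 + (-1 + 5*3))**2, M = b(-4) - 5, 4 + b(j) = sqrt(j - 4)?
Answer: -5760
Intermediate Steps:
b(j) = -4 + sqrt(-4 + j) (b(j) = -4 + sqrt(j - 4) = -4 + sqrt(-4 + j))
M = -9 + 2*I*sqrt(2) (M = (-4 + sqrt(-4 - 4)) - 5 = (-4 + sqrt(-8)) - 5 = (-4 + 2*I*sqrt(2)) - 5 = -9 + 2*I*sqrt(2) ≈ -9.0 + 2.8284*I)
L = 144 (L = (-2 + (-1 + 15))**2 = (-2 + 14)**2 = 12**2 = 144)
(r(M)*(-13 + 3))*L = (4*(-13 + 3))*144 = (4*(-10))*144 = -40*144 = -5760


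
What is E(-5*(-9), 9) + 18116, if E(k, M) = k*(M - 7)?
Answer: 18206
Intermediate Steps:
E(k, M) = k*(-7 + M)
E(-5*(-9), 9) + 18116 = (-5*(-9))*(-7 + 9) + 18116 = 45*2 + 18116 = 90 + 18116 = 18206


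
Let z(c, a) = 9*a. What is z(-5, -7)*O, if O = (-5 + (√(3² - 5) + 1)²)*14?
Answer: -3528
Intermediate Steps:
O = 56 (O = (-5 + (√(9 - 5) + 1)²)*14 = (-5 + (√4 + 1)²)*14 = (-5 + (2 + 1)²)*14 = (-5 + 3²)*14 = (-5 + 9)*14 = 4*14 = 56)
z(-5, -7)*O = (9*(-7))*56 = -63*56 = -3528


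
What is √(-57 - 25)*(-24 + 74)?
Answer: 50*I*√82 ≈ 452.77*I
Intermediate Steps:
√(-57 - 25)*(-24 + 74) = √(-82)*50 = (I*√82)*50 = 50*I*√82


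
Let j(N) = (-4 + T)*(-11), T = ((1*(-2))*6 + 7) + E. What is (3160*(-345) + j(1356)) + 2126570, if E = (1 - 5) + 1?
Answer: 1036502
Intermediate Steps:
E = -3 (E = -4 + 1 = -3)
T = -8 (T = ((1*(-2))*6 + 7) - 3 = (-2*6 + 7) - 3 = (-12 + 7) - 3 = -5 - 3 = -8)
j(N) = 132 (j(N) = (-4 - 8)*(-11) = -12*(-11) = 132)
(3160*(-345) + j(1356)) + 2126570 = (3160*(-345) + 132) + 2126570 = (-1090200 + 132) + 2126570 = -1090068 + 2126570 = 1036502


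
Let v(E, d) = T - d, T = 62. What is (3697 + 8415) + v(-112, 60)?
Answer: 12114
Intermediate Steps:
v(E, d) = 62 - d
(3697 + 8415) + v(-112, 60) = (3697 + 8415) + (62 - 1*60) = 12112 + (62 - 60) = 12112 + 2 = 12114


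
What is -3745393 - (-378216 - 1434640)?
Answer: -1932537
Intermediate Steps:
-3745393 - (-378216 - 1434640) = -3745393 - 1*(-1812856) = -3745393 + 1812856 = -1932537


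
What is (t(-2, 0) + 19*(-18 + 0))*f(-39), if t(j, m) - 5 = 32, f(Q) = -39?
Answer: 11895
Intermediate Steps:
t(j, m) = 37 (t(j, m) = 5 + 32 = 37)
(t(-2, 0) + 19*(-18 + 0))*f(-39) = (37 + 19*(-18 + 0))*(-39) = (37 + 19*(-18))*(-39) = (37 - 342)*(-39) = -305*(-39) = 11895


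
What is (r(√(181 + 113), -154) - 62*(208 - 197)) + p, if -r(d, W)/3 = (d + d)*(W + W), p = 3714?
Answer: 3032 + 12936*√6 ≈ 34719.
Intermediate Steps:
r(d, W) = -12*W*d (r(d, W) = -3*(d + d)*(W + W) = -3*2*d*2*W = -12*W*d)
(r(√(181 + 113), -154) - 62*(208 - 197)) + p = (-12*(-154)*√(181 + 113) - 62*(208 - 197)) + 3714 = (-12*(-154)*√294 - 62*11) + 3714 = (-12*(-154)*7*√6 - 682) + 3714 = (12936*√6 - 682) + 3714 = (-682 + 12936*√6) + 3714 = 3032 + 12936*√6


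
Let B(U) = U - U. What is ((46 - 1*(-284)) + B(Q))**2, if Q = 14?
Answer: 108900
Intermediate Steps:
B(U) = 0
((46 - 1*(-284)) + B(Q))**2 = ((46 - 1*(-284)) + 0)**2 = ((46 + 284) + 0)**2 = (330 + 0)**2 = 330**2 = 108900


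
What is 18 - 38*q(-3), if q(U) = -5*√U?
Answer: 18 + 190*I*√3 ≈ 18.0 + 329.09*I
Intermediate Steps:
18 - 38*q(-3) = 18 - (-190)*√(-3) = 18 - (-190)*I*√3 = 18 + 190*I*√3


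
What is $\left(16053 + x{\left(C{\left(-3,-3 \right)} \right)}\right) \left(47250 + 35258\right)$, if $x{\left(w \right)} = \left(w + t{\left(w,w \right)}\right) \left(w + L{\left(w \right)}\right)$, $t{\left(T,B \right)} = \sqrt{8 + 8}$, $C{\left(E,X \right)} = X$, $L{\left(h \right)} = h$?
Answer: $1324005876$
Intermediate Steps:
$t{\left(T,B \right)} = 4$ ($t{\left(T,B \right)} = \sqrt{16} = 4$)
$x{\left(w \right)} = 2 w \left(4 + w\right)$ ($x{\left(w \right)} = \left(w + 4\right) \left(w + w\right) = \left(4 + w\right) 2 w = 2 w \left(4 + w\right)$)
$\left(16053 + x{\left(C{\left(-3,-3 \right)} \right)}\right) \left(47250 + 35258\right) = \left(16053 + 2 \left(-3\right) \left(4 - 3\right)\right) \left(47250 + 35258\right) = \left(16053 + 2 \left(-3\right) 1\right) 82508 = \left(16053 - 6\right) 82508 = 16047 \cdot 82508 = 1324005876$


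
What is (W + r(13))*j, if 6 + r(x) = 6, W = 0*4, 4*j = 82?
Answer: 0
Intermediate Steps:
j = 41/2 (j = (¼)*82 = 41/2 ≈ 20.500)
W = 0
r(x) = 0 (r(x) = -6 + 6 = 0)
(W + r(13))*j = (0 + 0)*(41/2) = 0*(41/2) = 0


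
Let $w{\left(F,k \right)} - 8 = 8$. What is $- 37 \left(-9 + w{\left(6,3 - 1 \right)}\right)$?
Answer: $-259$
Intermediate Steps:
$w{\left(F,k \right)} = 16$ ($w{\left(F,k \right)} = 8 + 8 = 16$)
$- 37 \left(-9 + w{\left(6,3 - 1 \right)}\right) = - 37 \left(-9 + 16\right) = \left(-37\right) 7 = -259$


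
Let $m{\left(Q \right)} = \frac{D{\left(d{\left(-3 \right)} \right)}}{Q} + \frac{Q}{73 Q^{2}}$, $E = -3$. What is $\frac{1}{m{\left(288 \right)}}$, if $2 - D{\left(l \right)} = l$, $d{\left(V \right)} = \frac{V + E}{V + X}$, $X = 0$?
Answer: $21024$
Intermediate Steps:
$d{\left(V \right)} = \frac{-3 + V}{V}$ ($d{\left(V \right)} = \frac{V - 3}{V + 0} = \frac{-3 + V}{V}$)
$D{\left(l \right)} = 2 - l$
$m{\left(Q \right)} = \frac{1}{73 Q}$ ($m{\left(Q \right)} = \frac{2 - \frac{-3 - 3}{-3}}{Q} + \frac{Q}{73 Q^{2}} = \frac{2 - \left(- \frac{1}{3}\right) \left(-6\right)}{Q} + Q \frac{1}{73 Q^{2}} = \frac{2 - 2}{Q} + \frac{1}{73 Q} = \frac{0}{Q} + \frac{1}{73 Q} = 0 + \frac{1}{73 Q} = \frac{1}{73 Q}$)
$\frac{1}{m{\left(288 \right)}} = \frac{1}{\frac{1}{73} \cdot \frac{1}{288}} = \frac{1}{\frac{1}{21024}} = 21024$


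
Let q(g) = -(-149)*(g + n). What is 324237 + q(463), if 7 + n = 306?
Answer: 437775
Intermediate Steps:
n = 299 (n = -7 + 306 = 299)
q(g) = 44551 + 149*g (q(g) = -(-149)*(g + 299) = -(-149)*(299 + g) = -(-44551 - 149*g) = 44551 + 149*g)
324237 + q(463) = 324237 + (44551 + 149*463) = 324237 + (44551 + 68987) = 324237 + 113538 = 437775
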